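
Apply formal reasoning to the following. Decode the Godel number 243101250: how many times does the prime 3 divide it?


Factorize 243101250 by dividing by 3 repeatedly.
Division steps: 3 divides 243101250 exactly 4 time(s).
Exponent of 3 = 4

4


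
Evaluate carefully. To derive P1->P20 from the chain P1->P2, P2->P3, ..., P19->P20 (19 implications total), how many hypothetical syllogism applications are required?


With 19 implications in a chain connecting 20 propositions:
P1->P2, P2->P3, ..., P19->P20
Steps needed = (number of implications) - 1 = 19 - 1 = 18

18


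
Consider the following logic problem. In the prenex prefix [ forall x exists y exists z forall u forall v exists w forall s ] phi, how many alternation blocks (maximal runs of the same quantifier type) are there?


Quantifier-type sequence: A E E A A E A  (A=forall, E=exists)
Group into maximal same-type runs:
  Ax1 | Ex2 | Ax2 | Ex1 | Ax1
Number of blocks = 5

5


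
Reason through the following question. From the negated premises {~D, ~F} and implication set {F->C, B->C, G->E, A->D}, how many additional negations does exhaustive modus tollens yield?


Initial negated facts: {~D, ~F}
Apply modus tollens to closure:
  ~D and A->D  =>  ~A
Final negated: {~A, ~D, ~F}
New negations: {~A}
Count = 1

1


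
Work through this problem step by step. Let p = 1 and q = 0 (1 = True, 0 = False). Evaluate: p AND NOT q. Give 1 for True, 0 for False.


p = 1, q = 0
Operation: p AND NOT q
Evaluate: 1 AND NOT 0 = 1

1


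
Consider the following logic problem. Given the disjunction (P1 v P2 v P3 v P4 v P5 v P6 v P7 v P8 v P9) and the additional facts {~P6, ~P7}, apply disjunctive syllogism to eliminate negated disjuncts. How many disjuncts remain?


Original disjuncts (9): P1, P2, P3, P4, P5, P6, P7, P8, P9
Negated (eliminate): ~P6, ~P7
Remaining disjuncts: P1, P2, P3, P4, P5, P8, P9
Count = 9 - 2 = 7

7


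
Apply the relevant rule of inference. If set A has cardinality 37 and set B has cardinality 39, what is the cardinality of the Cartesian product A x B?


The Cartesian product A x B contains all ordered pairs (a, b).
|A x B| = |A| * |B| = 37 * 39 = 1443

1443


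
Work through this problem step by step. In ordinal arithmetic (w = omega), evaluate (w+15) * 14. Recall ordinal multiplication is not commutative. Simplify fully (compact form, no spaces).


Compute (w+15) * 14.
Ordinal * is associative and left-distributive over +, but NOT commutative; for finite n>1, n*w = w but w*n stays w*n.
(w+15) * 14 = (w+15) repeated 14 times. Each intermediate +15 is absorbed by the following w; only the last survives: w*14+15.
Result = w*14+15

w*14+15


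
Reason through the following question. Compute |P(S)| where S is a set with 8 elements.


The power set of a set with n elements has 2^n elements.
|P(S)| = 2^8 = 256

256


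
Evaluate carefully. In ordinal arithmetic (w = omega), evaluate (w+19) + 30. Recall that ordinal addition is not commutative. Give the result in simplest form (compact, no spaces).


Compute (w+19) + 30.
Ordinal + is associative but NOT commutative; for finite n>0, n + w = w but w + n stays w+n.
By associativity: (w+19) + 30 = w + (19+30) = w+49.
Result = w+49

w+49


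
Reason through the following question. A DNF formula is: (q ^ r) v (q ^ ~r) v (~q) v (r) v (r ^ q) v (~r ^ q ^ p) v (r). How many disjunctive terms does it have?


A DNF formula is a disjunction of terms (conjunctions).
Terms are separated by v.
Counting the disjuncts: 7 terms.

7


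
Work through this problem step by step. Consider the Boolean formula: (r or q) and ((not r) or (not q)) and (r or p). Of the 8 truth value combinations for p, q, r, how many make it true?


Evaluate all 8 assignments for p, q, r:
p=0, q=0, r=0: 0
p=0, q=0, r=1: 1
p=0, q=1, r=0: 0
p=0, q=1, r=1: 0
p=1, q=0, r=0: 0
p=1, q=0, r=1: 1
p=1, q=1, r=0: 1
p=1, q=1, r=1: 0
Satisfying count = 3

3


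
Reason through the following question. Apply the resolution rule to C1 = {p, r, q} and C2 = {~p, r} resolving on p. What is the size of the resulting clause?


Remove p from C1 and ~p from C2.
C1 remainder: {r, q}
C2 remainder: {r}
Union (resolvent): {q, r}
Resolvent has 2 literal(s).

2


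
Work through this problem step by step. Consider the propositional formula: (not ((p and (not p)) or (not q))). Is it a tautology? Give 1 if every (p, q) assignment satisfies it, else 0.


Check all 4 assignments:
p=0, q=0: 0
p=0, q=1: 1
p=1, q=0: 0
p=1, q=1: 1
Satisfying count = 2/4.
Tautology iff count = 4: no.

0


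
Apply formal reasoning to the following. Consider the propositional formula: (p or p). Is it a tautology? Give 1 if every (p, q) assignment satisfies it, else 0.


Check all 4 assignments:
p=0, q=0: 0
p=0, q=1: 0
p=1, q=0: 1
p=1, q=1: 1
Satisfying count = 2/4.
Tautology iff count = 4: no.

0


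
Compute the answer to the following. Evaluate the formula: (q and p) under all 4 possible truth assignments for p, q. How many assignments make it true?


Check all 4 assignments:
p=0, q=0: 0
p=0, q=1: 0
p=1, q=0: 0
p=1, q=1: 1
Count of True = 1

1


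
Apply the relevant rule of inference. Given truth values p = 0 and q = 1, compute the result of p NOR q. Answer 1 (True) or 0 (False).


p = 0, q = 1
Operation: p NOR q
Evaluate: 0 NOR 1 = 0

0


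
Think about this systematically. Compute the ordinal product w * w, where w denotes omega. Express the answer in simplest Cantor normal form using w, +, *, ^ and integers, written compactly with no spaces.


Compute w * w.
Ordinal * is associative and left-distributive over +, but NOT commutative; for finite n>1, n*w = w but w*n stays w*n.
w * w = w^2 by definition.
Result = w^2

w^2


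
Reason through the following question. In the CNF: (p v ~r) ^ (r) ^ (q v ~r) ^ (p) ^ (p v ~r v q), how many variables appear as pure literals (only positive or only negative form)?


Check each variable for pure literal status:
p: pure positive
q: pure positive
r: mixed (not pure)
Pure literal count = 2

2


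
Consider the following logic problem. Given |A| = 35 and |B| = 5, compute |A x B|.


The Cartesian product A x B contains all ordered pairs (a, b).
|A x B| = |A| * |B| = 35 * 5 = 175

175


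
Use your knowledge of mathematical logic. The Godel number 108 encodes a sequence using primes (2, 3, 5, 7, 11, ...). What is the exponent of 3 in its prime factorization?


Factorize 108 by dividing by 3 repeatedly.
Division steps: 3 divides 108 exactly 3 time(s).
Exponent of 3 = 3

3


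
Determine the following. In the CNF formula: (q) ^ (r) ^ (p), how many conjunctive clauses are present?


A CNF formula is a conjunction of clauses.
Clauses are separated by ^.
Counting the conjuncts: 3 clauses.

3


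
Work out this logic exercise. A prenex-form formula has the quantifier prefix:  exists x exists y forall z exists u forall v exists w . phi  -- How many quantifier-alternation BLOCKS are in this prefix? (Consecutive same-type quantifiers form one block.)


Quantifier-type sequence: E E A E A E  (A=forall, E=exists)
Group into maximal same-type runs:
  Ex2 | Ax1 | Ex1 | Ax1 | Ex1
Number of blocks = 5

5


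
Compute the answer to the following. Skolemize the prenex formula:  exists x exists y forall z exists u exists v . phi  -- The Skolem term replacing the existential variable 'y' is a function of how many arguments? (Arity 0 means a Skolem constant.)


Quantifier prefix: exists x exists y forall z exists u exists v
'y' is existentially quantified at position 2.
No universal quantifiers precede it.
Skolem function arity = 0 (a Skolem constant)

0


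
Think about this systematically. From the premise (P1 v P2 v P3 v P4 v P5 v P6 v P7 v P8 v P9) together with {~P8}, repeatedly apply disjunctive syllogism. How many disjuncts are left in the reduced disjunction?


Original disjuncts (9): P1, P2, P3, P4, P5, P6, P7, P8, P9
Negated (eliminate): ~P8
Remaining disjuncts: P1, P2, P3, P4, P5, P6, P7, P9
Count = 9 - 1 = 8

8


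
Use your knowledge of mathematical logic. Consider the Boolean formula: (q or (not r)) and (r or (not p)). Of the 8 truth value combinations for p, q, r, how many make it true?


Evaluate all 8 assignments for p, q, r:
p=0, q=0, r=0: 1
p=0, q=0, r=1: 0
p=0, q=1, r=0: 1
p=0, q=1, r=1: 1
p=1, q=0, r=0: 0
p=1, q=0, r=1: 0
p=1, q=1, r=0: 0
p=1, q=1, r=1: 1
Satisfying count = 4

4


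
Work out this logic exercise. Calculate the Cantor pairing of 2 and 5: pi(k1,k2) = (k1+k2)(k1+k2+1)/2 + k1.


k1 + k2 = 7
(k1+k2)(k1+k2+1)/2 = 7 * 8 / 2 = 28
pi = 28 + 2 = 30

30


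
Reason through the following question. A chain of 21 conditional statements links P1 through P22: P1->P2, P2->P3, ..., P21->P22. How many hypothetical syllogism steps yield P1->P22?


With 21 implications in a chain connecting 22 propositions:
P1->P2, P2->P3, ..., P21->P22
Steps needed = (number of implications) - 1 = 21 - 1 = 20

20


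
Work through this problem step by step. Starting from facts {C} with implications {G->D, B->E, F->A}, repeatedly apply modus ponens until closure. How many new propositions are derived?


Initial facts: {C}
Apply modus ponens to closure:
  (no implication fires)
Final known: {C}
New propositions: {(none)}
Count = 0

0


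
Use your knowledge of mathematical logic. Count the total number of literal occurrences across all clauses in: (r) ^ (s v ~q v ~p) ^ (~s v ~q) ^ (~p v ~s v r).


Counting literals in each clause:
Clause 1: 1 literal(s)
Clause 2: 3 literal(s)
Clause 3: 2 literal(s)
Clause 4: 3 literal(s)
Total = 9

9


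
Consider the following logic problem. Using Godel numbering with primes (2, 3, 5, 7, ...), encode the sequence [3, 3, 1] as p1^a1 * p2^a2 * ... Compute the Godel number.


Encode each element as an exponent of the corresponding prime:
  2^3 = 8
  3^3 = 27
  5^1 = 5
Product = 8 * 27 * 5 = 1080

1080


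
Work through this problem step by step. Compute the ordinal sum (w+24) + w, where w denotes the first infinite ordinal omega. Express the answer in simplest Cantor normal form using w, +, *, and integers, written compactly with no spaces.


Compute (w+24) + w.
Ordinal + is associative but NOT commutative; for finite n>0, n + w = w but w + n stays w+n.
(w+24) + w = w + (24+w) = w + w = w*2 (the finite tail 24 is absorbed by the right w).
Result = w*2

w*2


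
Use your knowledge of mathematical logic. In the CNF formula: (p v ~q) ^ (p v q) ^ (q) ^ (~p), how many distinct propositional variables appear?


Identify each variable that appears in the formula.
Variables found: p, q
Count = 2

2


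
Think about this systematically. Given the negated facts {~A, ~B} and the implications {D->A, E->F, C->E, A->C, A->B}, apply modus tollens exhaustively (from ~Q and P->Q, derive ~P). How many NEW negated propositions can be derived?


Initial negated facts: {~A, ~B}
Apply modus tollens to closure:
  ~A and D->A  =>  ~D
Final negated: {~A, ~B, ~D}
New negations: {~D}
Count = 1

1


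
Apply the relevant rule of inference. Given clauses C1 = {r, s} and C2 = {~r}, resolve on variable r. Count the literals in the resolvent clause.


Remove r from C1 and ~r from C2.
C1 remainder: {s}
C2 remainder: {}
Union (resolvent): {s}
Resolvent has 1 literal(s).

1


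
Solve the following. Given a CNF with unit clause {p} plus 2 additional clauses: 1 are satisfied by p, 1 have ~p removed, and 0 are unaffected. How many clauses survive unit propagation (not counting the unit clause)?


Satisfied (removed): 1
Shortened (remain): 1
Unchanged (remain): 0
Remaining = 1 + 0 = 1

1


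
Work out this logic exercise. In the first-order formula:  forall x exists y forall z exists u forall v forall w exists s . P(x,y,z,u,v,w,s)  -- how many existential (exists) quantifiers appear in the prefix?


Quantifier prefix: forall x exists y forall z exists u forall v forall w exists s
Mark each quantifier type:
  U E U E U U E
Universal count = 4, Existential count = 3
Asked for existential (exists) quantifiers: 3

3


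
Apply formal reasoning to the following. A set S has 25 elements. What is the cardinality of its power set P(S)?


The power set of a set with n elements has 2^n elements.
|P(S)| = 2^25 = 33554432

33554432


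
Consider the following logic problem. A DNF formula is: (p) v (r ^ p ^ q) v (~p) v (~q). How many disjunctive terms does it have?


A DNF formula is a disjunction of terms (conjunctions).
Terms are separated by v.
Counting the disjuncts: 4 terms.

4


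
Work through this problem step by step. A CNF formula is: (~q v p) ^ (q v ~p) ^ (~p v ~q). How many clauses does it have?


A CNF formula is a conjunction of clauses.
Clauses are separated by ^.
Counting the conjuncts: 3 clauses.

3


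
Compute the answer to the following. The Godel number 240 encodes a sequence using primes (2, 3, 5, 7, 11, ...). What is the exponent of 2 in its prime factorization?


Factorize 240 by dividing by 2 repeatedly.
Division steps: 2 divides 240 exactly 4 time(s).
Exponent of 2 = 4

4


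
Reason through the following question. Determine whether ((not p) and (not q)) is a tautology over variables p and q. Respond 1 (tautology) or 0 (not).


Check all 4 assignments:
p=0, q=0: 1
p=0, q=1: 0
p=1, q=0: 0
p=1, q=1: 0
Satisfying count = 1/4.
Tautology iff count = 4: no.

0


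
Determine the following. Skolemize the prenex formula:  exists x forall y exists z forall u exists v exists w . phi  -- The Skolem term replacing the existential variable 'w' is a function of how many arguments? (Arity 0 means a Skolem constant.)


Quantifier prefix: exists x forall y exists z forall u exists v exists w
'w' is existentially quantified at position 6.
Universal variables preceding it: y, u
Skolem function arity = 2

2


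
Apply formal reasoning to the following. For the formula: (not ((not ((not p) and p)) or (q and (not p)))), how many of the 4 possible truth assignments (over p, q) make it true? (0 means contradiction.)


Check all 4 assignments:
p=0, q=0: 0
p=0, q=1: 0
p=1, q=0: 0
p=1, q=1: 0
Count of True = 0

0


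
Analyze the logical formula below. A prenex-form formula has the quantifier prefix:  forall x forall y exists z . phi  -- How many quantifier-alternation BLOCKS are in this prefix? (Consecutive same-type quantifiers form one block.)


Quantifier-type sequence: A A E  (A=forall, E=exists)
Group into maximal same-type runs:
  Ax2 | Ex1
Number of blocks = 2

2


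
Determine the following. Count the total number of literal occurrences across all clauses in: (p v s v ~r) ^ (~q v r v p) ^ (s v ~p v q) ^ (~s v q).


Counting literals in each clause:
Clause 1: 3 literal(s)
Clause 2: 3 literal(s)
Clause 3: 3 literal(s)
Clause 4: 2 literal(s)
Total = 11

11


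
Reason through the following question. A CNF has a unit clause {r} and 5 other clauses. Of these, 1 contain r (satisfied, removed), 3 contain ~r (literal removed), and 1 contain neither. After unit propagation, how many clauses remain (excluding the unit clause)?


Satisfied (removed): 1
Shortened (remain): 3
Unchanged (remain): 1
Remaining = 3 + 1 = 4

4


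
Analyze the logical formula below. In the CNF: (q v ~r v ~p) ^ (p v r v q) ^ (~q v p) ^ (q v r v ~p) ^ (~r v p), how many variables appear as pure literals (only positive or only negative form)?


Check each variable for pure literal status:
p: mixed (not pure)
q: mixed (not pure)
r: mixed (not pure)
Pure literal count = 0

0


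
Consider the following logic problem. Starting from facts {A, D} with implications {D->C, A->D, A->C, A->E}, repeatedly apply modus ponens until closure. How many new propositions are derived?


Initial facts: {A, D}
Apply modus ponens to closure:
  D and D->C  =>  C
  A and A->E  =>  E
Final known: {A, C, D, E}
New propositions: {C, E}
Count = 2

2


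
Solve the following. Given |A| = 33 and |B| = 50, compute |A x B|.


The Cartesian product A x B contains all ordered pairs (a, b).
|A x B| = |A| * |B| = 33 * 50 = 1650

1650


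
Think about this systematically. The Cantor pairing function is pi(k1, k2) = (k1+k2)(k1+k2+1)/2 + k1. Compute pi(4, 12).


k1 + k2 = 16
(k1+k2)(k1+k2+1)/2 = 16 * 17 / 2 = 136
pi = 136 + 4 = 140

140


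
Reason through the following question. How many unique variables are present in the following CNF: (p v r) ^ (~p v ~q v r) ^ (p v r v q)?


Identify each variable that appears in the formula.
Variables found: p, q, r
Count = 3

3


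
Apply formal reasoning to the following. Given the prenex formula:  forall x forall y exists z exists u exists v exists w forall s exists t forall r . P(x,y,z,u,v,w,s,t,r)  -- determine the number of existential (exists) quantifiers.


Quantifier prefix: forall x forall y exists z exists u exists v exists w forall s exists t forall r
Mark each quantifier type:
  U U E E E E U E U
Universal count = 4, Existential count = 5
Asked for existential (exists) quantifiers: 5

5


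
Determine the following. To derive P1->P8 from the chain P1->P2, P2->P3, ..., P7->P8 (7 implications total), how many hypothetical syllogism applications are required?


With 7 implications in a chain connecting 8 propositions:
P1->P2, P2->P3, ..., P7->P8
Steps needed = (number of implications) - 1 = 7 - 1 = 6

6


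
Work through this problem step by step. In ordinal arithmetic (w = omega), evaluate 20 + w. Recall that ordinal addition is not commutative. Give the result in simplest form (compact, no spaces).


Compute 20 + w.
Ordinal + is associative but NOT commutative; for finite n>0, n + w = w but w + n stays w+n.
Any finite left addend is absorbed by w on the right: 20 + w = w.
Result = w

w


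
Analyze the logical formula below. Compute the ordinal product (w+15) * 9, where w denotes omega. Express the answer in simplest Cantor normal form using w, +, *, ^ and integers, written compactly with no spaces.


Compute (w+15) * 9.
Ordinal * is associative and left-distributive over +, but NOT commutative; for finite n>1, n*w = w but w*n stays w*n.
(w+15) * 9 = (w+15) repeated 9 times. Each intermediate +15 is absorbed by the following w; only the last survives: w*9+15.
Result = w*9+15

w*9+15


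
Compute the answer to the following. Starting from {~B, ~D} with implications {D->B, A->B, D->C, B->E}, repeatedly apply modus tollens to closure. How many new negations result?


Initial negated facts: {~B, ~D}
Apply modus tollens to closure:
  ~B and A->B  =>  ~A
Final negated: {~A, ~B, ~D}
New negations: {~A}
Count = 1

1


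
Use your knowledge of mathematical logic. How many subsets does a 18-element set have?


The power set of a set with n elements has 2^n elements.
|P(S)| = 2^18 = 262144

262144


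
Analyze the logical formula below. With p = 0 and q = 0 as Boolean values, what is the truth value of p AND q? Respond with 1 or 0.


p = 0, q = 0
Operation: p AND q
Evaluate: 0 AND 0 = 0

0


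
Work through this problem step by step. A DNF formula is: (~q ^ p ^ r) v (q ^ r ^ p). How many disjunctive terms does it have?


A DNF formula is a disjunction of terms (conjunctions).
Terms are separated by v.
Counting the disjuncts: 2 terms.

2


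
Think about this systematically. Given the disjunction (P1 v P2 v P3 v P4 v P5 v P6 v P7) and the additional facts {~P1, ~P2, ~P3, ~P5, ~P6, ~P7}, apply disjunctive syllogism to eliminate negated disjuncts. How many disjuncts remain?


Original disjuncts (7): P1, P2, P3, P4, P5, P6, P7
Negated (eliminate): ~P1, ~P2, ~P3, ~P5, ~P6, ~P7
Remaining disjuncts: P4
Count = 7 - 6 = 1

1


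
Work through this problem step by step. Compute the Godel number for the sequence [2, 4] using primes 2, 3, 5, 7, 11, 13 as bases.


Encode each element as an exponent of the corresponding prime:
  2^2 = 4
  3^4 = 81
Product = 4 * 81 = 324

324


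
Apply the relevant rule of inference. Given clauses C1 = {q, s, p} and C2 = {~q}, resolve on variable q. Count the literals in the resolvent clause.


Remove q from C1 and ~q from C2.
C1 remainder: {s, p}
C2 remainder: {}
Union (resolvent): {p, s}
Resolvent has 2 literal(s).

2


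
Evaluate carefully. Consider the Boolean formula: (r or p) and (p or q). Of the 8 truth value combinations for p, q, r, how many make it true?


Evaluate all 8 assignments for p, q, r:
p=0, q=0, r=0: 0
p=0, q=0, r=1: 0
p=0, q=1, r=0: 0
p=0, q=1, r=1: 1
p=1, q=0, r=0: 1
p=1, q=0, r=1: 1
p=1, q=1, r=0: 1
p=1, q=1, r=1: 1
Satisfying count = 5

5


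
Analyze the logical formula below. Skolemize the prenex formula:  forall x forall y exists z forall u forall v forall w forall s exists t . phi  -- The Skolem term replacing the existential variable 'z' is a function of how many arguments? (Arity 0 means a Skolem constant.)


Quantifier prefix: forall x forall y exists z forall u forall v forall w forall s exists t
'z' is existentially quantified at position 3.
Universal variables preceding it: x, y
Skolem function arity = 2

2


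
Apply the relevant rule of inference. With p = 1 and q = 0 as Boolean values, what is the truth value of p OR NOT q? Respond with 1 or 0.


p = 1, q = 0
Operation: p OR NOT q
Evaluate: 1 OR NOT 0 = 1

1


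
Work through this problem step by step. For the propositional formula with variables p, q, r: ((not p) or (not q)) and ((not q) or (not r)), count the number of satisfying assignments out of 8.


Evaluate all 8 assignments for p, q, r:
p=0, q=0, r=0: 1
p=0, q=0, r=1: 1
p=0, q=1, r=0: 1
p=0, q=1, r=1: 0
p=1, q=0, r=0: 1
p=1, q=0, r=1: 1
p=1, q=1, r=0: 0
p=1, q=1, r=1: 0
Satisfying count = 5

5


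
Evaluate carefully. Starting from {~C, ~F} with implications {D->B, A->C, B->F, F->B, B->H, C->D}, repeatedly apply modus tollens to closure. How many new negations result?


Initial negated facts: {~C, ~F}
Apply modus tollens to closure:
  ~C and A->C  =>  ~A
  ~F and B->F  =>  ~B
  ~B and D->B  =>  ~D
Final negated: {~A, ~B, ~C, ~D, ~F}
New negations: {~A, ~B, ~D}
Count = 3

3


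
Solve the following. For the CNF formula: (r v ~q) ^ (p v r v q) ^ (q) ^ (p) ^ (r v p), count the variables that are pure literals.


Check each variable for pure literal status:
p: pure positive
q: mixed (not pure)
r: pure positive
Pure literal count = 2

2


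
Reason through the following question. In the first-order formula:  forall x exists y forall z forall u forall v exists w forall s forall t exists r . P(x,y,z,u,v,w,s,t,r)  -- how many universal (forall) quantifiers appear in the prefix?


Quantifier prefix: forall x exists y forall z forall u forall v exists w forall s forall t exists r
Mark each quantifier type:
  U E U U U E U U E
Universal count = 6, Existential count = 3
Asked for universal (forall) quantifiers: 6

6


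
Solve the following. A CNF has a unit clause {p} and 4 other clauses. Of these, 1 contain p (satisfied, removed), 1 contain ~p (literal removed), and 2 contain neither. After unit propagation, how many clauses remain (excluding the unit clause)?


Satisfied (removed): 1
Shortened (remain): 1
Unchanged (remain): 2
Remaining = 1 + 2 = 3

3


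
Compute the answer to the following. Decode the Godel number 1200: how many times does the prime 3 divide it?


Factorize 1200 by dividing by 3 repeatedly.
Division steps: 3 divides 1200 exactly 1 time(s).
Exponent of 3 = 1

1


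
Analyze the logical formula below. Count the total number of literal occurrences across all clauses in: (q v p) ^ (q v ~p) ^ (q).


Counting literals in each clause:
Clause 1: 2 literal(s)
Clause 2: 2 literal(s)
Clause 3: 1 literal(s)
Total = 5

5


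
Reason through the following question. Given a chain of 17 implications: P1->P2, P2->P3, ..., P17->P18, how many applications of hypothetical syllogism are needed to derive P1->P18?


With 17 implications in a chain connecting 18 propositions:
P1->P2, P2->P3, ..., P17->P18
Steps needed = (number of implications) - 1 = 17 - 1 = 16

16


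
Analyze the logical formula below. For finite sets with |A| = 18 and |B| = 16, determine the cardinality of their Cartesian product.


The Cartesian product A x B contains all ordered pairs (a, b).
|A x B| = |A| * |B| = 18 * 16 = 288

288


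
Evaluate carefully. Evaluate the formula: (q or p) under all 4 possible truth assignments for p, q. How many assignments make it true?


Check all 4 assignments:
p=0, q=0: 0
p=0, q=1: 1
p=1, q=0: 1
p=1, q=1: 1
Count of True = 3

3


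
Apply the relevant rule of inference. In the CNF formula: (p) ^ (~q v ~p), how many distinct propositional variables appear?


Identify each variable that appears in the formula.
Variables found: p, q
Count = 2

2


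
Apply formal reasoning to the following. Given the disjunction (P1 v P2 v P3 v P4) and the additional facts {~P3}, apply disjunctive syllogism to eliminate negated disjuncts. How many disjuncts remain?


Original disjuncts (4): P1, P2, P3, P4
Negated (eliminate): ~P3
Remaining disjuncts: P1, P2, P4
Count = 4 - 1 = 3

3


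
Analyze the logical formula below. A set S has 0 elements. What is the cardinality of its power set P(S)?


The power set of a set with n elements has 2^n elements.
|P(S)| = 2^0 = 1

1


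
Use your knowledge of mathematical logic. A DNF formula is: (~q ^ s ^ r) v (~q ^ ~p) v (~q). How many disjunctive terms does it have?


A DNF formula is a disjunction of terms (conjunctions).
Terms are separated by v.
Counting the disjuncts: 3 terms.

3


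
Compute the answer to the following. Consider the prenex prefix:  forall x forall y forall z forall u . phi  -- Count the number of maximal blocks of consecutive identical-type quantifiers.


Quantifier-type sequence: A A A A  (A=forall, E=exists)
Group into maximal same-type runs:
  Ax4
Number of blocks = 1

1


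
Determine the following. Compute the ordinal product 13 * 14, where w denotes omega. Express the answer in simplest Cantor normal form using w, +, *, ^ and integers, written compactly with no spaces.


Compute 13 * 14.
Ordinal * is associative and left-distributive over +, but NOT commutative; for finite n>1, n*w = w but w*n stays w*n.
Both finite; ordinal * agrees with natural *: 13 * 14 = 182.
Result = 182

182


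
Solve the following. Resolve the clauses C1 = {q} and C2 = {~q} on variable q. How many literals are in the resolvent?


Remove q from C1 and ~q from C2.
C1 remainder: {}
C2 remainder: {}
Union (resolvent): {} (empty clause)
Resolvent has 0 literal(s).

0


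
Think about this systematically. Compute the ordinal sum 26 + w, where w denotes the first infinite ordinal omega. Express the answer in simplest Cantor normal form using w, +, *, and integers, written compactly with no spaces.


Compute 26 + w.
Ordinal + is associative but NOT commutative; for finite n>0, n + w = w but w + n stays w+n.
Any finite left addend is absorbed by w on the right: 26 + w = w.
Result = w

w


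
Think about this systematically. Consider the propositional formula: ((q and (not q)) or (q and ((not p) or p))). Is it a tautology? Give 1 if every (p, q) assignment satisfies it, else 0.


Check all 4 assignments:
p=0, q=0: 0
p=0, q=1: 1
p=1, q=0: 0
p=1, q=1: 1
Satisfying count = 2/4.
Tautology iff count = 4: no.

0


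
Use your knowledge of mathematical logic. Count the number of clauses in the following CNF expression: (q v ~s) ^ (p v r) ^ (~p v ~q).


A CNF formula is a conjunction of clauses.
Clauses are separated by ^.
Counting the conjuncts: 3 clauses.

3


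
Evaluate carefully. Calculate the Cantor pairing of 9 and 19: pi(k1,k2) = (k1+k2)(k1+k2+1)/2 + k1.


k1 + k2 = 28
(k1+k2)(k1+k2+1)/2 = 28 * 29 / 2 = 406
pi = 406 + 9 = 415

415


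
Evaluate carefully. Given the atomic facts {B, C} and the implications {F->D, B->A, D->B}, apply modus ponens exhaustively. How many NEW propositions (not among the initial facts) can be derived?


Initial facts: {B, C}
Apply modus ponens to closure:
  B and B->A  =>  A
Final known: {A, B, C}
New propositions: {A}
Count = 1

1


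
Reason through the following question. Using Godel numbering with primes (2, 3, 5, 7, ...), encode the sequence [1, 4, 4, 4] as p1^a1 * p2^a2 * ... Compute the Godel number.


Encode each element as an exponent of the corresponding prime:
  2^1 = 2
  3^4 = 81
  5^4 = 625
  7^4 = 2401
Product = 2 * 81 * 625 * 2401 = 243101250

243101250


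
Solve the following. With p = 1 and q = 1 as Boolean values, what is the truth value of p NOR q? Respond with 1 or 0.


p = 1, q = 1
Operation: p NOR q
Evaluate: 1 NOR 1 = 0

0


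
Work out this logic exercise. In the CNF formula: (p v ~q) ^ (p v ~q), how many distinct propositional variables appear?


Identify each variable that appears in the formula.
Variables found: p, q
Count = 2

2


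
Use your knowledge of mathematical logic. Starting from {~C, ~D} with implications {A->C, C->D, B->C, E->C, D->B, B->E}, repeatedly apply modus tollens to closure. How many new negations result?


Initial negated facts: {~C, ~D}
Apply modus tollens to closure:
  ~C and A->C  =>  ~A
  ~C and B->C  =>  ~B
  ~C and E->C  =>  ~E
Final negated: {~A, ~B, ~C, ~D, ~E}
New negations: {~A, ~B, ~E}
Count = 3

3


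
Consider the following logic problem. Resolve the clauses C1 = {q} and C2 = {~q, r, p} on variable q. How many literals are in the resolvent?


Remove q from C1 and ~q from C2.
C1 remainder: {}
C2 remainder: {r, p}
Union (resolvent): {p, r}
Resolvent has 2 literal(s).

2


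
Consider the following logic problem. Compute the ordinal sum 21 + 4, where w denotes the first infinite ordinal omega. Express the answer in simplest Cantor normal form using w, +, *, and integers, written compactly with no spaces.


Compute 21 + 4.
Ordinal + is associative but NOT commutative; for finite n>0, n + w = w but w + n stays w+n.
Both operands finite; ordinal + agrees with natural +: 21 + 4 = 25.
Result = 25

25


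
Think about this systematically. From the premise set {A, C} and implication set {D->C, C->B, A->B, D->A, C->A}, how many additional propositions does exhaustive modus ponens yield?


Initial facts: {A, C}
Apply modus ponens to closure:
  C and C->B  =>  B
Final known: {A, B, C}
New propositions: {B}
Count = 1

1


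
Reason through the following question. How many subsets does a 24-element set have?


The power set of a set with n elements has 2^n elements.
|P(S)| = 2^24 = 16777216

16777216


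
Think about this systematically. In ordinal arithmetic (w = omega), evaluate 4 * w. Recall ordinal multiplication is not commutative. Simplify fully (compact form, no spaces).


Compute 4 * w.
Ordinal * is associative and left-distributive over +, but NOT commutative; for finite n>1, n*w = w but w*n stays w*n.
For finite n>0, n * w = sup{n*k : k<w} = w. So 4 * w = w.
Result = w

w


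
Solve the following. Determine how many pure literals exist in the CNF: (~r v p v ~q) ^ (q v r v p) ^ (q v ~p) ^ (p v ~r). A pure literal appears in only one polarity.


Check each variable for pure literal status:
p: mixed (not pure)
q: mixed (not pure)
r: mixed (not pure)
Pure literal count = 0

0


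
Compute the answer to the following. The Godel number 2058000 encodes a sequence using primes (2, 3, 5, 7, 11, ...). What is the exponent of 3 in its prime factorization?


Factorize 2058000 by dividing by 3 repeatedly.
Division steps: 3 divides 2058000 exactly 1 time(s).
Exponent of 3 = 1

1


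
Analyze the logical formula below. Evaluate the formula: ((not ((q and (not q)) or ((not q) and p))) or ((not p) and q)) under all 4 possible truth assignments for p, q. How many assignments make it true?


Check all 4 assignments:
p=0, q=0: 1
p=0, q=1: 1
p=1, q=0: 0
p=1, q=1: 1
Count of True = 3

3


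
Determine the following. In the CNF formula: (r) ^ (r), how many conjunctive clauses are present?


A CNF formula is a conjunction of clauses.
Clauses are separated by ^.
Counting the conjuncts: 2 clauses.

2


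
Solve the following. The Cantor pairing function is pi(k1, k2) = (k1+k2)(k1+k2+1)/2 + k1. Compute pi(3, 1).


k1 + k2 = 4
(k1+k2)(k1+k2+1)/2 = 4 * 5 / 2 = 10
pi = 10 + 3 = 13

13


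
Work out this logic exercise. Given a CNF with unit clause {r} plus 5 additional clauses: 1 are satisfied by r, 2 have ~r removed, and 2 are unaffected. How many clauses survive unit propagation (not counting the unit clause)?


Satisfied (removed): 1
Shortened (remain): 2
Unchanged (remain): 2
Remaining = 2 + 2 = 4

4


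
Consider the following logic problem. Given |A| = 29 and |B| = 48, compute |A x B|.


The Cartesian product A x B contains all ordered pairs (a, b).
|A x B| = |A| * |B| = 29 * 48 = 1392

1392


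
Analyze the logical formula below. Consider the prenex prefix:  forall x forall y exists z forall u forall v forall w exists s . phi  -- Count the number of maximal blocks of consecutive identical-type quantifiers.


Quantifier-type sequence: A A E A A A E  (A=forall, E=exists)
Group into maximal same-type runs:
  Ax2 | Ex1 | Ax3 | Ex1
Number of blocks = 4

4


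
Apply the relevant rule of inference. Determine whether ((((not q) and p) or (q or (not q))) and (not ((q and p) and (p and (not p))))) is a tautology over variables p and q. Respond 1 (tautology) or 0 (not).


Check all 4 assignments:
p=0, q=0: 1
p=0, q=1: 1
p=1, q=0: 1
p=1, q=1: 1
Satisfying count = 4/4.
Tautology iff count = 4: yes.

1


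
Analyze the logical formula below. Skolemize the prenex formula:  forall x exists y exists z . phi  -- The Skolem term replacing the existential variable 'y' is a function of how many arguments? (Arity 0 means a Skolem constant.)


Quantifier prefix: forall x exists y exists z
'y' is existentially quantified at position 2.
Universal variables preceding it: x
Skolem function arity = 1

1


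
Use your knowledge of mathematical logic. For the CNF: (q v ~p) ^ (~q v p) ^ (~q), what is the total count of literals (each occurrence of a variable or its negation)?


Counting literals in each clause:
Clause 1: 2 literal(s)
Clause 2: 2 literal(s)
Clause 3: 1 literal(s)
Total = 5

5


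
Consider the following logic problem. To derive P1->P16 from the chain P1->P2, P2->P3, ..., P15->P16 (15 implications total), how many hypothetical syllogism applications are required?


With 15 implications in a chain connecting 16 propositions:
P1->P2, P2->P3, ..., P15->P16
Steps needed = (number of implications) - 1 = 15 - 1 = 14

14


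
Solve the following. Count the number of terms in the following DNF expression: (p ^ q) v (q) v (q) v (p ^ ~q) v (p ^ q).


A DNF formula is a disjunction of terms (conjunctions).
Terms are separated by v.
Counting the disjuncts: 5 terms.

5


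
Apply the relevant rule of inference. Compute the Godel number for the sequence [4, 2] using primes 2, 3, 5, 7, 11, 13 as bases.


Encode each element as an exponent of the corresponding prime:
  2^4 = 16
  3^2 = 9
Product = 16 * 9 = 144

144


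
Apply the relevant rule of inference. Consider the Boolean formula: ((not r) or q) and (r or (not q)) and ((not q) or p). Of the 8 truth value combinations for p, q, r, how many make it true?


Evaluate all 8 assignments for p, q, r:
p=0, q=0, r=0: 1
p=0, q=0, r=1: 0
p=0, q=1, r=0: 0
p=0, q=1, r=1: 0
p=1, q=0, r=0: 1
p=1, q=0, r=1: 0
p=1, q=1, r=0: 0
p=1, q=1, r=1: 1
Satisfying count = 3

3


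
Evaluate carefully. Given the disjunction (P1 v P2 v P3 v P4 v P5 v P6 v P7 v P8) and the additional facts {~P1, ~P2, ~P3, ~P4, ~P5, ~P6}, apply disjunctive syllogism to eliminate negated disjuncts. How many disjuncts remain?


Original disjuncts (8): P1, P2, P3, P4, P5, P6, P7, P8
Negated (eliminate): ~P1, ~P2, ~P3, ~P4, ~P5, ~P6
Remaining disjuncts: P7, P8
Count = 8 - 6 = 2

2


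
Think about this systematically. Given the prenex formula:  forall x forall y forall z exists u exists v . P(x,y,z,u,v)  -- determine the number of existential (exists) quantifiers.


Quantifier prefix: forall x forall y forall z exists u exists v
Mark each quantifier type:
  U U U E E
Universal count = 3, Existential count = 2
Asked for existential (exists) quantifiers: 2

2


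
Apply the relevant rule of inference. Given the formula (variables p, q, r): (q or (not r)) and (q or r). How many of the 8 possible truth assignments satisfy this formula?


Evaluate all 8 assignments for p, q, r:
p=0, q=0, r=0: 0
p=0, q=0, r=1: 0
p=0, q=1, r=0: 1
p=0, q=1, r=1: 1
p=1, q=0, r=0: 0
p=1, q=0, r=1: 0
p=1, q=1, r=0: 1
p=1, q=1, r=1: 1
Satisfying count = 4

4


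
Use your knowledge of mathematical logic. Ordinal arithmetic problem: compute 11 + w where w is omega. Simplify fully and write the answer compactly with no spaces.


Compute 11 + w.
Ordinal + is associative but NOT commutative; for finite n>0, n + w = w but w + n stays w+n.
Any finite left addend is absorbed by w on the right: 11 + w = w.
Result = w

w


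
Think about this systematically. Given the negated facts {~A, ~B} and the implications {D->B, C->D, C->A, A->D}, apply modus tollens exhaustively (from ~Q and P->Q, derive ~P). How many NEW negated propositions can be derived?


Initial negated facts: {~A, ~B}
Apply modus tollens to closure:
  ~B and D->B  =>  ~D
  ~D and C->D  =>  ~C
Final negated: {~A, ~B, ~C, ~D}
New negations: {~C, ~D}
Count = 2

2


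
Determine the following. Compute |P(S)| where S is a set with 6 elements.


The power set of a set with n elements has 2^n elements.
|P(S)| = 2^6 = 64

64


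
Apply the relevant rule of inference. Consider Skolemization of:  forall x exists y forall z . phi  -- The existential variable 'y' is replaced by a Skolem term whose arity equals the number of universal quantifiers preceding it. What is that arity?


Quantifier prefix: forall x exists y forall z
'y' is existentially quantified at position 2.
Universal variables preceding it: x
Skolem function arity = 1

1


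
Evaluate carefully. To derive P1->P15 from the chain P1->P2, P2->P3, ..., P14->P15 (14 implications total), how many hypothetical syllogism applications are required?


With 14 implications in a chain connecting 15 propositions:
P1->P2, P2->P3, ..., P14->P15
Steps needed = (number of implications) - 1 = 14 - 1 = 13

13


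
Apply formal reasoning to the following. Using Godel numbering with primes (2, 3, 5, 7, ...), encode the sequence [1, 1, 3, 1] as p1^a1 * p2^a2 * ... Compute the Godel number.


Encode each element as an exponent of the corresponding prime:
  2^1 = 2
  3^1 = 3
  5^3 = 125
  7^1 = 7
Product = 2 * 3 * 125 * 7 = 5250

5250


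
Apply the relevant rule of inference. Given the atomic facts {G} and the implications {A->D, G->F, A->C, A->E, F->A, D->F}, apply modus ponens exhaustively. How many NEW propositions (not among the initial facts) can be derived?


Initial facts: {G}
Apply modus ponens to closure:
  G and G->F  =>  F
  F and F->A  =>  A
  A and A->D  =>  D
  A and A->C  =>  C
  A and A->E  =>  E
Final known: {A, C, D, E, F, G}
New propositions: {A, C, D, E, F}
Count = 5

5


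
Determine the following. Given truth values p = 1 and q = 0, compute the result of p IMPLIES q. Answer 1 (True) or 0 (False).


p = 1, q = 0
Operation: p IMPLIES q
Evaluate: 1 IMPLIES 0 = 0

0


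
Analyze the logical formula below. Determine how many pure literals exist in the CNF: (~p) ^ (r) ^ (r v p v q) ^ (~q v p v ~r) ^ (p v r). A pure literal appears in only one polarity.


Check each variable for pure literal status:
p: mixed (not pure)
q: mixed (not pure)
r: mixed (not pure)
Pure literal count = 0

0


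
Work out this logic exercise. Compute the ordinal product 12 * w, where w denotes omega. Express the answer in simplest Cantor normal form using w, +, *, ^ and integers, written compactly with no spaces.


Compute 12 * w.
Ordinal * is associative and left-distributive over +, but NOT commutative; for finite n>1, n*w = w but w*n stays w*n.
For finite n>0, n * w = sup{n*k : k<w} = w. So 12 * w = w.
Result = w

w


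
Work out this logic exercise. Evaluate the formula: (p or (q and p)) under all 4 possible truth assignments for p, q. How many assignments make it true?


Check all 4 assignments:
p=0, q=0: 0
p=0, q=1: 0
p=1, q=0: 1
p=1, q=1: 1
Count of True = 2

2
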